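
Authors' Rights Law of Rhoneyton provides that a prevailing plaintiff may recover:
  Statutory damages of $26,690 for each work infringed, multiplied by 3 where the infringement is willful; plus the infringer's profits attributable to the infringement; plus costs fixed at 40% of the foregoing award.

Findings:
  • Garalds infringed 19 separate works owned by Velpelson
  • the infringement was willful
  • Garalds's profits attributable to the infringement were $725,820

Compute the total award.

Statutory damages: 19 × $26,690 = $507,110
Trebled: 3 × $507,110 = $1,521,330
Combined award: $1,521,330 + $725,820 = $2,247,150
Costs: 40% of $2,247,150 = $898,860
Award plus costs: $2,247,150 + $898,860 = $3,146,010

$3,146,010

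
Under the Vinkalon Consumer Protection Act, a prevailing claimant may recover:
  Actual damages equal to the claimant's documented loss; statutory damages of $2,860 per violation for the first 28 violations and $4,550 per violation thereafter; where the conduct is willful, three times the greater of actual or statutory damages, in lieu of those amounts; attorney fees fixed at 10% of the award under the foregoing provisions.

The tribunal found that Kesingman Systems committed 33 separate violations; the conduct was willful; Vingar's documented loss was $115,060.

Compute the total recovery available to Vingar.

First 28 violations: 28 × $2,860 = $80,080
Remaining violations: (33 − 28) × $4,550 = $22,750
Statutory damages: $80,080 + $22,750 = $102,830
Greater of actual damages ($115,060) or statutory damages ($102,830): $115,060
Trebled: 3 × $115,060 = $345,180
Attorney fees: 10% of $345,180 = $34,518
Total recovery: $345,180 + $34,518 = $379,698

$379,698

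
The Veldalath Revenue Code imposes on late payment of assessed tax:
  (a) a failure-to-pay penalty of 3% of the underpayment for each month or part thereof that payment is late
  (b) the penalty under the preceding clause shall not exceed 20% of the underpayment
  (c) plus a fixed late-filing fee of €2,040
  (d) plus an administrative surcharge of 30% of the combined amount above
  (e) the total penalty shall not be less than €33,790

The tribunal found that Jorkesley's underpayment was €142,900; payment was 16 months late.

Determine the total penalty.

Accrued rate: 3% × 16 = 48%, capped at 20% → 20%
Failure-to-pay penalty: 20% of €142,900 = €28,580
Penalty before surcharge: €28,580 + €2,040 = €30,620
Administrative surcharge: 30% of €30,620 = €9,186
Total penalty: €30,620 + €9,186 = €39,806
Minimum €33,790: €39,806 meets the minimum, no increase.

€39,806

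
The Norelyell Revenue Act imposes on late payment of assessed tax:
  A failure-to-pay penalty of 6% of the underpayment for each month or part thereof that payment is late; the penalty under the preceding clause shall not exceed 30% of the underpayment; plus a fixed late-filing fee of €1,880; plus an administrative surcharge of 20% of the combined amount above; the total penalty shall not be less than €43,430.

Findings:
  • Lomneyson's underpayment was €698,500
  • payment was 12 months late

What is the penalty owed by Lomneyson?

Accrued rate: 6% × 12 = 72%, capped at 30% → 30%
Failure-to-pay penalty: 30% of €698,500 = €209,550
Penalty before surcharge: €209,550 + €1,880 = €211,430
Administrative surcharge: 20% of €211,430 = €42,286
Total penalty: €211,430 + €42,286 = €253,716
Minimum €43,430: €253,716 meets the minimum, no increase.

Penalty: €253,716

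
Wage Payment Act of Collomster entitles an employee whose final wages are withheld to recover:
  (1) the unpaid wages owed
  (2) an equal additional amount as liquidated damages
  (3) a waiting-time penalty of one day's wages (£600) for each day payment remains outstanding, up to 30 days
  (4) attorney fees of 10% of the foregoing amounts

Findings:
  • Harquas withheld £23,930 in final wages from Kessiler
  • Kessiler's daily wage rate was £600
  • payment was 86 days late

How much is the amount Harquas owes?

Liquidated damages (equal amount): £23,930
Penalty days: min(86, 30) = 30
Waiting-time penalty: 30 × £600 = £18,000
Subtotal: £23,930 + £23,930 + £18,000 = £65,860
Attorney fees: 10% of £65,860 = £6,586
Total award: £65,860 + £6,586 = £72,446

£72,446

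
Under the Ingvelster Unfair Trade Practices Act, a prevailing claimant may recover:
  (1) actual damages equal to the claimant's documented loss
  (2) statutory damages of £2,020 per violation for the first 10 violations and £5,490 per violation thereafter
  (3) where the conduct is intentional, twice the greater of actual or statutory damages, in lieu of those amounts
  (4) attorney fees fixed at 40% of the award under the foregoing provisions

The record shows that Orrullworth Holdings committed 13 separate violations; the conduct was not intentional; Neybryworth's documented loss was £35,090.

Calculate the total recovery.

First 10 violations: 10 × £2,020 = £20,200
Remaining violations: (13 − 10) × £5,490 = £16,470
Statutory damages: £20,200 + £16,470 = £36,670
Conduct not intentional: the in-lieu enhancement does not apply.
Actual plus statutory damages: £35,090 + £36,670 = £71,760
Attorney fees: 40% of £71,760 = £28,704
Total recovery: £71,760 + £28,704 = £100,464

£100,464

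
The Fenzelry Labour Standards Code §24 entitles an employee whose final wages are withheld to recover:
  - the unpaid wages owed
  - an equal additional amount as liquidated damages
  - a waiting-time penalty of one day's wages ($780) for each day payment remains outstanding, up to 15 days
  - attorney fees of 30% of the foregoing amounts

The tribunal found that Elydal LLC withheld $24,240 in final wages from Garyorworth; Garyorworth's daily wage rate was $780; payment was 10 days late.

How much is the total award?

$73,164

Liquidated damages (equal amount): $24,240
Penalty days: min(10, 15) = 10
Waiting-time penalty: 10 × $780 = $7,800
Subtotal: $24,240 + $24,240 + $7,800 = $56,280
Attorney fees: 30% of $56,280 = $16,884
Total award: $56,280 + $16,884 = $73,164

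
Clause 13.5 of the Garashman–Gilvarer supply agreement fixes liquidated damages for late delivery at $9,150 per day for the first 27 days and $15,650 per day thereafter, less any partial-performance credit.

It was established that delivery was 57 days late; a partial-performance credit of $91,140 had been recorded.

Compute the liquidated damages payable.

$625,410

First 27 days: 27 × $9,150 = $247,050
Remaining days: (57 − 27) × $15,650 = $469,500
Accrued per-day damages: $247,050 + $469,500 = $716,550
Less partial-performance credit: $716,550 − $91,140 = $625,410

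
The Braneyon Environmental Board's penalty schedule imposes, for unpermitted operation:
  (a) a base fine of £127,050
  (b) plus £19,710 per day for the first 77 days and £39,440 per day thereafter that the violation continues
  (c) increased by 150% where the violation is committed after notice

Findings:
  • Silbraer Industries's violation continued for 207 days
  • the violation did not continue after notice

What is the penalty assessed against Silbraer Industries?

£6,771,920

First 77 days: 77 × £19,710 = £1,517,670
Remaining days: (207 − 77) × £39,440 = £5,127,200
Per-day component: £1,517,670 + £5,127,200 = £6,644,870
Base plus per-day: £127,050 + £6,644,870 = £6,771,920
The violation did not continue after notice: no 150% increase.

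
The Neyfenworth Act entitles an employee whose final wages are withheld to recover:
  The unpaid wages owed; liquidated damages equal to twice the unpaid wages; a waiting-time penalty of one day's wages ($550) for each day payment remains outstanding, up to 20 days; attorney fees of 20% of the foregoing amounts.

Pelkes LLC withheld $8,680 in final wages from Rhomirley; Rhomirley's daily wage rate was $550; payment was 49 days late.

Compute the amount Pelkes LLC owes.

$44,448

Doubled: 2 × $8,680 = $17,360
Penalty days: min(49, 20) = 20
Waiting-time penalty: 20 × $550 = $11,000
Subtotal: $8,680 + $17,360 + $11,000 = $37,040
Attorney fees: 20% of $37,040 = $7,408
Total award: $37,040 + $7,408 = $44,448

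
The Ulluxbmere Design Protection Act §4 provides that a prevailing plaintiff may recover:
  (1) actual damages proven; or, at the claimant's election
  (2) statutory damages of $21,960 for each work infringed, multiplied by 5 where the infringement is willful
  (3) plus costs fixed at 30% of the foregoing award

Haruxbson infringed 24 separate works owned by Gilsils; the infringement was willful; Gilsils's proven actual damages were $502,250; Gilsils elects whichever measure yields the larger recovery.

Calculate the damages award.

$3,425,760

Statutory damages: 24 × $21,960 = $527,040
Multiplied by 5: 5 × $527,040 = $2,635,200
Greater of actual damages ($502,250) or enhanced statutory damages ($2,635,200): $2,635,200
Costs: 30% of $2,635,200 = $790,560
Award plus costs: $2,635,200 + $790,560 = $3,425,760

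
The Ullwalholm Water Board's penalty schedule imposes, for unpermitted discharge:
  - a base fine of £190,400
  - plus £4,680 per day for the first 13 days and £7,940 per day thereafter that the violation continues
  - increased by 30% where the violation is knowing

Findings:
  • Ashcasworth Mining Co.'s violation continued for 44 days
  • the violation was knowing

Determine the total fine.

£646,594

First 13 days: 13 × £4,680 = £60,840
Remaining days: (44 − 13) × £7,940 = £246,140
Per-day component: £60,840 + £246,140 = £306,980
Base plus per-day: £190,400 + £306,980 = £497,380
Enhancement: 30% of £497,380 = £149,214
Enhanced fine: £497,380 + £149,214 = £646,594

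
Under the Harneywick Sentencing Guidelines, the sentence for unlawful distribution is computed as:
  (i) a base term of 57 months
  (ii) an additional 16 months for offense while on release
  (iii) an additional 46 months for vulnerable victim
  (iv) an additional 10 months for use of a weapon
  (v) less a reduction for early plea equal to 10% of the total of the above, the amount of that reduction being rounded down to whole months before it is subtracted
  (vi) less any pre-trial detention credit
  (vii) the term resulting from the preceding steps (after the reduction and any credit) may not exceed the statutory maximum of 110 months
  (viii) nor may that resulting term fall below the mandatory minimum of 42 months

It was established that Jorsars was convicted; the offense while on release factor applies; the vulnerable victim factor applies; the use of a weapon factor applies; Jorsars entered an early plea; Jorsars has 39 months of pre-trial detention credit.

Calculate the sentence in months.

78 months

Offense while on release enhancement: +16 months
Vulnerable victim enhancement: +46 months
Use of a weapon enhancement: +10 months
Adjusted term: 57 months + 16 months + 46 months + 10 months = 129 months
Early plea reduction: 10% of 129 months = 12 months (rounded down)
After reduction: 129 − 12 = 117 months
Less pre-trial detention credit: 117 months − 39 months = 78 months
Cap at 110 months: 78 months is within the cap, no reduction.
Minimum 42 months: 78 months meets the minimum, no increase.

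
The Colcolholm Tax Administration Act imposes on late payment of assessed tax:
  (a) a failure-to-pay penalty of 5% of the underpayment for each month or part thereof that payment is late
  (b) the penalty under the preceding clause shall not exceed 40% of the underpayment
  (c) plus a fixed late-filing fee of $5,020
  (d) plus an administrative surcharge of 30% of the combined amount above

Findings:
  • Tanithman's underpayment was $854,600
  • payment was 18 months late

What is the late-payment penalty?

Accrued rate: 5% × 18 = 90%, capped at 40% → 40%
Failure-to-pay penalty: 40% of $854,600 = $341,840
Penalty before surcharge: $341,840 + $5,020 = $346,860
Administrative surcharge: 30% of $346,860 = $104,058
Total penalty: $346,860 + $104,058 = $450,918

$450,918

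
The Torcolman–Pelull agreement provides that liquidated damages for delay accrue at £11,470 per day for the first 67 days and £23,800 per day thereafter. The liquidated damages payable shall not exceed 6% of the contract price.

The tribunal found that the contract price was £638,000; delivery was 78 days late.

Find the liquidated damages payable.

First 67 days: 67 × £11,470 = £768,490
Remaining days: (78 − 67) × £23,800 = £261,800
Accrued per-day damages: £768,490 + £261,800 = £1,030,290
Cap: 6% of £638,000 = £38,280
Cap at £38,280: £1,030,290 exceeds the cap → £38,280

£38,280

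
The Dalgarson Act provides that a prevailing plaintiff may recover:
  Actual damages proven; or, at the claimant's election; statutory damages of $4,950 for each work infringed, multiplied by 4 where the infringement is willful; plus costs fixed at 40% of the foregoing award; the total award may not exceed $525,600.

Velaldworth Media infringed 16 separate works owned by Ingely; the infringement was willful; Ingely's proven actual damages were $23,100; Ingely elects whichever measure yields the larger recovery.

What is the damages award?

$443,520

Statutory damages: 16 × $4,950 = $79,200
Multiplied by 4: 4 × $79,200 = $316,800
Greater of actual damages ($23,100) or enhanced statutory damages ($316,800): $316,800
Costs: 40% of $316,800 = $126,720
Award plus costs: $316,800 + $126,720 = $443,520
Cap at $525,600: $443,520 is within the cap, no reduction.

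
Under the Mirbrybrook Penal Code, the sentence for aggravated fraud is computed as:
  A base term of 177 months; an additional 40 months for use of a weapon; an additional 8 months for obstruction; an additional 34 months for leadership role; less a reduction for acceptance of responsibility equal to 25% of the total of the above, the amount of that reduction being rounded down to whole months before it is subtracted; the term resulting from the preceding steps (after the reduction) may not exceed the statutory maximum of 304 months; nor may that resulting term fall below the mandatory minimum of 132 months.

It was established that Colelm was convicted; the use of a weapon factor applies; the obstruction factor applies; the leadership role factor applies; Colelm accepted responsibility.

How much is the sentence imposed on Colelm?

Use of a weapon enhancement: +40 months
Obstruction enhancement: +8 months
Leadership role enhancement: +34 months
Adjusted term: 177 months + 40 months + 8 months + 34 months = 259 months
Acceptance of responsibility reduction: 25% of 259 months = 64 months (rounded down)
After reduction: 259 − 64 = 195 months
Cap at 304 months: 195 months is within the cap, no reduction.
Minimum 132 months: 195 months meets the minimum, no increase.

195 months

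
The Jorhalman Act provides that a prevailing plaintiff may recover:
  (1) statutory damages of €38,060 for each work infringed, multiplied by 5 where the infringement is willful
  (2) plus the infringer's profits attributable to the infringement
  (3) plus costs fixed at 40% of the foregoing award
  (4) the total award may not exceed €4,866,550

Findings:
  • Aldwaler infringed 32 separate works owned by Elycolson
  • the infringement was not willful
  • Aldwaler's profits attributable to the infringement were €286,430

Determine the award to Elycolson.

€2,106,090

Statutory damages: 32 × €38,060 = €1,217,920
Infringement not willful: no ×5 enhancement.
Combined award: €1,217,920 + €286,430 = €1,504,350
Costs: 40% of €1,504,350 = €601,740
Award plus costs: €1,504,350 + €601,740 = €2,106,090
Cap at €4,866,550: €2,106,090 is within the cap, no reduction.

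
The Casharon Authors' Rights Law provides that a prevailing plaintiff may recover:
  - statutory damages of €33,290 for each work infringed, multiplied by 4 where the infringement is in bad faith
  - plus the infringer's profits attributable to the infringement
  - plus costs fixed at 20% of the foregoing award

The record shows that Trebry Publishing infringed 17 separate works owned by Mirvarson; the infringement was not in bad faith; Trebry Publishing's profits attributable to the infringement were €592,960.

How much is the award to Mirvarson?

Award: €1,390,668

Statutory damages: 17 × €33,290 = €565,930
Infringement not in bad faith: no ×4 enhancement.
Combined award: €565,930 + €592,960 = €1,158,890
Costs: 20% of €1,158,890 = €231,778
Award plus costs: €1,158,890 + €231,778 = €1,390,668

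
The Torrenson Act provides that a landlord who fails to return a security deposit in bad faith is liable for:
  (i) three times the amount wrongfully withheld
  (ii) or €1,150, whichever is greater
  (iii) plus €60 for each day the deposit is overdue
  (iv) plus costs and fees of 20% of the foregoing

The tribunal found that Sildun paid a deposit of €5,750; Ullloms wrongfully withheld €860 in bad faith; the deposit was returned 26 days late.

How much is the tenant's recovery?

€4,968

Trebled: 3 × €860 = €2,580
Minimum €1,150: €2,580 meets the minimum, no increase.
Late-return penalty: 26 × €60 = €1,560
Damages plus late penalty: €2,580 + €1,560 = €4,140
Costs and fees: 20% of €4,140 = €828
Total recovery: €4,140 + €828 = €4,968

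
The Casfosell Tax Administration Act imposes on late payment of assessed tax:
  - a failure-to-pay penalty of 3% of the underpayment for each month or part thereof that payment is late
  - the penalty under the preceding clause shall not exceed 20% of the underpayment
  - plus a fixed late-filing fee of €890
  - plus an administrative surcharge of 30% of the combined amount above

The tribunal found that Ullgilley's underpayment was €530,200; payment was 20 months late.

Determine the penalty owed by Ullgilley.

Accrued rate: 3% × 20 = 60%, capped at 20% → 20%
Failure-to-pay penalty: 20% of €530,200 = €106,040
Penalty before surcharge: €106,040 + €890 = €106,930
Administrative surcharge: 30% of €106,930 = €32,079
Total penalty: €106,930 + €32,079 = €139,009

€139,009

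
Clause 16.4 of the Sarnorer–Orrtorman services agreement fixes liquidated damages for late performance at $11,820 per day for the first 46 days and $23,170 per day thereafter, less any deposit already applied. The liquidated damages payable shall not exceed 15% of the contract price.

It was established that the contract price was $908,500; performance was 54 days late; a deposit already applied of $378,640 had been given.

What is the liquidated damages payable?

First 46 days: 46 × $11,820 = $543,720
Remaining days: (54 − 46) × $23,170 = $185,360
Accrued per-day damages: $543,720 + $185,360 = $729,080
Less deposit already applied: $729,080 − $378,640 = $350,440
Cap: 15% of $908,500 = $136,275
Cap at $136,275: $350,440 exceeds the cap → $136,275

Liquidated damages: $136,275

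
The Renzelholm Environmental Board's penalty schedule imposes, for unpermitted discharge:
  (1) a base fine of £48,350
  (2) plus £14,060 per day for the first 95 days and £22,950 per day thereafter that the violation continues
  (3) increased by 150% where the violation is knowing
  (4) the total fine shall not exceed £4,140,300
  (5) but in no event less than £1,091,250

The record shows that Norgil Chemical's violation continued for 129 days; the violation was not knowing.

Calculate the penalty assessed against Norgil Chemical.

First 95 days: 95 × £14,060 = £1,335,700
Remaining days: (129 − 95) × £22,950 = £780,300
Per-day component: £1,335,700 + £780,300 = £2,116,000
Base plus per-day: £48,350 + £2,116,000 = £2,164,350
The violation was not knowing: no 150% increase.
Cap at £4,140,300: £2,164,350 is within the cap, no reduction.
Minimum £1,091,250: £2,164,350 meets the minimum, no increase.

£2,164,350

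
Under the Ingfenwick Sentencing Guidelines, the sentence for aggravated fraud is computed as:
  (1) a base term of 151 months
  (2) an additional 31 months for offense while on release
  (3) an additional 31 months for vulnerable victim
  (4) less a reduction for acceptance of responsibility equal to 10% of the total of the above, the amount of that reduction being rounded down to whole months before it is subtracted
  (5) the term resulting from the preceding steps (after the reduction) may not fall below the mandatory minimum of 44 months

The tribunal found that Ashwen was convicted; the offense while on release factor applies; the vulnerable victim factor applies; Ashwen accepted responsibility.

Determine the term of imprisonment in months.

Offense while on release enhancement: +31 months
Vulnerable victim enhancement: +31 months
Adjusted term: 151 months + 31 months + 31 months = 213 months
Acceptance of responsibility reduction: 10% of 213 months = 21 months (rounded down)
After reduction: 213 − 21 = 192 months
Minimum 44 months: 192 months meets the minimum, no increase.

192 months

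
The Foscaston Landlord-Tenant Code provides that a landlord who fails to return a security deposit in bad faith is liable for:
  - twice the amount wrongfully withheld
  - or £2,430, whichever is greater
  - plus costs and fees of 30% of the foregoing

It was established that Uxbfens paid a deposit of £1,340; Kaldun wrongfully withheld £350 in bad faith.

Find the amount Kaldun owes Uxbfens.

Doubled: 2 × £350 = £700
Minimum £2,430: £700 is below the minimum → £2,430
Costs and fees: 30% of £2,430 = £729
Total recovery: £2,430 + £729 = £3,159

£3,159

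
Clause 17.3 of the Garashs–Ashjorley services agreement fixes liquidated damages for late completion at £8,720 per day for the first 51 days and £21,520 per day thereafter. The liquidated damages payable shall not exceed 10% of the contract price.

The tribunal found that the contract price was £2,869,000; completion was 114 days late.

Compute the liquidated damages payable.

First 51 days: 51 × £8,720 = £444,720
Remaining days: (114 − 51) × £21,520 = £1,355,760
Accrued per-day damages: £444,720 + £1,355,760 = £1,800,480
Cap: 10% of £2,869,000 = £286,900
Cap at £286,900: £1,800,480 exceeds the cap → £286,900

£286,900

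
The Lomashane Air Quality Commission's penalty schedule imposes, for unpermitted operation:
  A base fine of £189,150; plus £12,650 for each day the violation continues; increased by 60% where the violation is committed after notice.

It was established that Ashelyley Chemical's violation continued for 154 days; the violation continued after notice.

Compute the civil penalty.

Per-day component: 154 × £12,650 = £1,948,100
Base plus per-day: £189,150 + £1,948,100 = £2,137,250
Enhancement: 60% of £2,137,250 = £1,282,350
Enhanced fine: £2,137,250 + £1,282,350 = £3,419,600

£3,419,600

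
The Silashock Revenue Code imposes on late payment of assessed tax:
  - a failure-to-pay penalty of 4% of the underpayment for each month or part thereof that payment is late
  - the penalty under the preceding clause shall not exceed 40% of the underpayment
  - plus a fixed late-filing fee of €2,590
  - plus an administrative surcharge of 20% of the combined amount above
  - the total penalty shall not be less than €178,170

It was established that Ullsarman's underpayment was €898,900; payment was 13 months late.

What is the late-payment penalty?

Penalty: €434,580

Accrued rate: 4% × 13 = 52%, capped at 40% → 40%
Failure-to-pay penalty: 40% of €898,900 = €359,560
Penalty before surcharge: €359,560 + €2,590 = €362,150
Administrative surcharge: 20% of €362,150 = €72,430
Total penalty: €362,150 + €72,430 = €434,580
Minimum €178,170: €434,580 meets the minimum, no increase.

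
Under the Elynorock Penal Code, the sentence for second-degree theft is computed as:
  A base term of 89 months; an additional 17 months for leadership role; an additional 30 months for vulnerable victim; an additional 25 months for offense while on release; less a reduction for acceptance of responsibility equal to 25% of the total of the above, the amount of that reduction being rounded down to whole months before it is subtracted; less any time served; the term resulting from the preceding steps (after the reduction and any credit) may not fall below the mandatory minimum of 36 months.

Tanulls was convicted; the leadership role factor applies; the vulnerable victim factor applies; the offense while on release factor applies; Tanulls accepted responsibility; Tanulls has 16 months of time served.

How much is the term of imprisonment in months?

Leadership role enhancement: +17 months
Vulnerable victim enhancement: +30 months
Offense while on release enhancement: +25 months
Adjusted term: 89 months + 17 months + 30 months + 25 months = 161 months
Acceptance of responsibility reduction: 25% of 161 months = 40 months (rounded down)
After reduction: 161 − 40 = 121 months
Less time served: 121 months − 16 months = 105 months
Minimum 36 months: 105 months meets the minimum, no increase.

Sentence: 105 months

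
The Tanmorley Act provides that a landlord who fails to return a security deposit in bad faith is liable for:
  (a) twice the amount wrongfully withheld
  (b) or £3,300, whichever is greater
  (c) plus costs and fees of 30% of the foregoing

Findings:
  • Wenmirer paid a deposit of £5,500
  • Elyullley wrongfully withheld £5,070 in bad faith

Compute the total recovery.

Doubled: 2 × £5,070 = £10,140
Minimum £3,300: £10,140 meets the minimum, no increase.
Costs and fees: 30% of £10,140 = £3,042
Total recovery: £10,140 + £3,042 = £13,182

£13,182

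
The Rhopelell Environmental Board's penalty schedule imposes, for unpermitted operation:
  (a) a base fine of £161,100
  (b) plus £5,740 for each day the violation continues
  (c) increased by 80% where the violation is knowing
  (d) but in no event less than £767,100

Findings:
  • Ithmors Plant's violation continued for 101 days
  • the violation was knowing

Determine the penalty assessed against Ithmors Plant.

£1,333,512

Per-day component: 101 × £5,740 = £579,740
Base plus per-day: £161,100 + £579,740 = £740,840
Enhancement: 80% of £740,840 = £592,672
Enhanced fine: £740,840 + £592,672 = £1,333,512
Minimum £767,100: £1,333,512 meets the minimum, no increase.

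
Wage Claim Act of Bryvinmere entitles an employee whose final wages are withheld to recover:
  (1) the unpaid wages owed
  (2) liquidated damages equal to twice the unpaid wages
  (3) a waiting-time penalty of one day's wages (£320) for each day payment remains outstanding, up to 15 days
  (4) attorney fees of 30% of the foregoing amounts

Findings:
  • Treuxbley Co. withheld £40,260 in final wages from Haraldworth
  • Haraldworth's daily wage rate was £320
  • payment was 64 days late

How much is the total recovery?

£163,254

Doubled: 2 × £40,260 = £80,520
Penalty days: min(64, 15) = 15
Waiting-time penalty: 15 × £320 = £4,800
Subtotal: £40,260 + £80,520 + £4,800 = £125,580
Attorney fees: 30% of £125,580 = £37,674
Total award: £125,580 + £37,674 = £163,254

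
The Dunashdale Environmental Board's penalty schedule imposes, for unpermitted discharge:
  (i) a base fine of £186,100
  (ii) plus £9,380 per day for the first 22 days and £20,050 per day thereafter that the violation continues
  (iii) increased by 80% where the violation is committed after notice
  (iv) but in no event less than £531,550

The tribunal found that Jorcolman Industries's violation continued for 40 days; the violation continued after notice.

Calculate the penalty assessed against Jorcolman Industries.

Civil penalty: £1,356,048

First 22 days: 22 × £9,380 = £206,360
Remaining days: (40 − 22) × £20,050 = £360,900
Per-day component: £206,360 + £360,900 = £567,260
Base plus per-day: £186,100 + £567,260 = £753,360
Enhancement: 80% of £753,360 = £602,688
Enhanced fine: £753,360 + £602,688 = £1,356,048
Minimum £531,550: £1,356,048 meets the minimum, no increase.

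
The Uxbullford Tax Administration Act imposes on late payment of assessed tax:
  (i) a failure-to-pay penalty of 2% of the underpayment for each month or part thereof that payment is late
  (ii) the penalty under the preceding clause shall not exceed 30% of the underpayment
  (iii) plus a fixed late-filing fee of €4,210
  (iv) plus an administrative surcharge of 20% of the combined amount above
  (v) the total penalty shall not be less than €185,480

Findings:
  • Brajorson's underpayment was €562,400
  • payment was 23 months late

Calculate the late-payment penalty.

€207,516

Accrued rate: 2% × 23 = 46%, capped at 30% → 30%
Failure-to-pay penalty: 30% of €562,400 = €168,720
Penalty before surcharge: €168,720 + €4,210 = €172,930
Administrative surcharge: 20% of €172,930 = €34,586
Total penalty: €172,930 + €34,586 = €207,516
Minimum €185,480: €207,516 meets the minimum, no increase.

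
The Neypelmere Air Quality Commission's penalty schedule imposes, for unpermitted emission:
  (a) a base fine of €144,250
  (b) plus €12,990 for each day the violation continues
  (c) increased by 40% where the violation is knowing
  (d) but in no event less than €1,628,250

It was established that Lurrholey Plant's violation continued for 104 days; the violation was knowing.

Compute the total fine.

Per-day component: 104 × €12,990 = €1,350,960
Base plus per-day: €144,250 + €1,350,960 = €1,495,210
Enhancement: 40% of €1,495,210 = €598,084
Enhanced fine: €1,495,210 + €598,084 = €2,093,294
Minimum €1,628,250: €2,093,294 meets the minimum, no increase.

€2,093,294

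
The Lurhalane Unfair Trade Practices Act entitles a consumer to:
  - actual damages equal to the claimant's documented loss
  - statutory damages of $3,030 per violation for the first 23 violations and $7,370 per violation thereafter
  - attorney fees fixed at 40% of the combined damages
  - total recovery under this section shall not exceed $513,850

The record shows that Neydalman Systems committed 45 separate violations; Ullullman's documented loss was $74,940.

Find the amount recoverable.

$429,478

First 23 violations: 23 × $3,030 = $69,690
Remaining violations: (45 − 23) × $7,370 = $162,140
Statutory damages: $69,690 + $162,140 = $231,830
Combined damages: $74,940 + $231,830 = $306,770
Attorney fees: 40% of $306,770 = $122,708
Total before cap: $306,770 + $122,708 = $429,478
Cap at $513,850: $429,478 is within the cap, no reduction.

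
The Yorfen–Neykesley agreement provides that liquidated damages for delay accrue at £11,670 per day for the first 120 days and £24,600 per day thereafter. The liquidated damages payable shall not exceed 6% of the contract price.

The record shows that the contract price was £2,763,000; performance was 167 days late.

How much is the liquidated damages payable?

First 120 days: 120 × £11,670 = £1,400,400
Remaining days: (167 − 120) × £24,600 = £1,156,200
Accrued per-day damages: £1,400,400 + £1,156,200 = £2,556,600
Cap: 6% of £2,763,000 = £165,780
Cap at £165,780: £2,556,600 exceeds the cap → £165,780

£165,780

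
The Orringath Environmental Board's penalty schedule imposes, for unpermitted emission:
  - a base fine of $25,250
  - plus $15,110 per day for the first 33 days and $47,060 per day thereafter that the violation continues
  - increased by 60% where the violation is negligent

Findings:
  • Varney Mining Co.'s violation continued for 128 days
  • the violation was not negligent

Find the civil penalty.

First 33 days: 33 × $15,110 = $498,630
Remaining days: (128 − 33) × $47,060 = $4,470,700
Per-day component: $498,630 + $4,470,700 = $4,969,330
Base plus per-day: $25,250 + $4,969,330 = $4,994,580
The violation was not negligent: no 60% increase.

$4,994,580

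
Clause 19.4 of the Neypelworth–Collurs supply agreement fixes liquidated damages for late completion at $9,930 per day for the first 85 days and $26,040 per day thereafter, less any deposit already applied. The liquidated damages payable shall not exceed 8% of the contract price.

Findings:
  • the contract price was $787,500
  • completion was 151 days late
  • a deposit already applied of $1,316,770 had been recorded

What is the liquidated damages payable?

$63,000

First 85 days: 85 × $9,930 = $844,050
Remaining days: (151 − 85) × $26,040 = $1,718,640
Accrued per-day damages: $844,050 + $1,718,640 = $2,562,690
Less deposit already applied: $2,562,690 − $1,316,770 = $1,245,920
Cap: 8% of $787,500 = $63,000
Cap at $63,000: $1,245,920 exceeds the cap → $63,000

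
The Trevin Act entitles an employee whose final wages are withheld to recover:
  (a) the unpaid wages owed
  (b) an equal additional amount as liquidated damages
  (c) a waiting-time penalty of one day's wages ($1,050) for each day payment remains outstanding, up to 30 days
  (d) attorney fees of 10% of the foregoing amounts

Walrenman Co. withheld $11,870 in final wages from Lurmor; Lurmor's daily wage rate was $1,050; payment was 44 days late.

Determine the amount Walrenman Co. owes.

Liquidated damages (equal amount): $11,870
Penalty days: min(44, 30) = 30
Waiting-time penalty: 30 × $1,050 = $31,500
Subtotal: $11,870 + $11,870 + $31,500 = $55,240
Attorney fees: 10% of $55,240 = $5,524
Total award: $55,240 + $5,524 = $60,764

$60,764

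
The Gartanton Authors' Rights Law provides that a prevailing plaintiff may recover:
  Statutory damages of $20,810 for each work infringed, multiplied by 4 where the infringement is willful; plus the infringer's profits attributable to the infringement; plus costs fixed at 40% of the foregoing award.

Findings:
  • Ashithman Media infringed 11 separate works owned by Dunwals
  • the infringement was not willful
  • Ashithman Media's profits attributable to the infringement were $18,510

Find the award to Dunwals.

$346,388

Statutory damages: 11 × $20,810 = $228,910
Infringement not willful: no ×4 enhancement.
Combined award: $228,910 + $18,510 = $247,420
Costs: 40% of $247,420 = $98,968
Award plus costs: $247,420 + $98,968 = $346,388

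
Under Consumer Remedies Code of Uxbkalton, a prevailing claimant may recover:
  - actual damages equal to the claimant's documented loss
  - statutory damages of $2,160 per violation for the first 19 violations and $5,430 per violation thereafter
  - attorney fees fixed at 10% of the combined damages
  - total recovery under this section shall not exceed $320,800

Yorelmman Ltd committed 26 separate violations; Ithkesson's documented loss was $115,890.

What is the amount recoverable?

$214,434

First 19 violations: 19 × $2,160 = $41,040
Remaining violations: (26 − 19) × $5,430 = $38,010
Statutory damages: $41,040 + $38,010 = $79,050
Combined damages: $115,890 + $79,050 = $194,940
Attorney fees: 10% of $194,940 = $19,494
Total before cap: $194,940 + $19,494 = $214,434
Cap at $320,800: $214,434 is within the cap, no reduction.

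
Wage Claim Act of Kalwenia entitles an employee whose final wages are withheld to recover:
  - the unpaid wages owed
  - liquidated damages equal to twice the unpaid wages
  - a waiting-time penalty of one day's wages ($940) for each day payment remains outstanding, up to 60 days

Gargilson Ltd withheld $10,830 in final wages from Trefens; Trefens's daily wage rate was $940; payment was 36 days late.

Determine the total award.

Doubled: 2 × $10,830 = $21,660
Penalty days: min(36, 60) = 36
Waiting-time penalty: 36 × $940 = $33,840
Total award: $10,830 + $21,660 + $33,840 = $66,330

$66,330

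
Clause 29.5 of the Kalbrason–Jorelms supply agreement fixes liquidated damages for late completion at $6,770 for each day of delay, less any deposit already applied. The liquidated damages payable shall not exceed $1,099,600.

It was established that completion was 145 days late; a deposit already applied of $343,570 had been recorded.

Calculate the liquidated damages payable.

Per-day damages: 145 × $6,770 = $981,650
Less deposit already applied: $981,650 − $343,570 = $638,080
Cap at $1,099,600: $638,080 is within the cap, no reduction.

$638,080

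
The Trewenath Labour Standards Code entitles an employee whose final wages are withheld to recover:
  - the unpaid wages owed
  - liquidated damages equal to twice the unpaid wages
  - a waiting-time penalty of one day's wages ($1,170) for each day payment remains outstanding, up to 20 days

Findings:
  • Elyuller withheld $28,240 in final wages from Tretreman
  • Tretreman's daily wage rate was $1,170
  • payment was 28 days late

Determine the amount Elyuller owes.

$108,120

Doubled: 2 × $28,240 = $56,480
Penalty days: min(28, 20) = 20
Waiting-time penalty: 20 × $1,170 = $23,400
Total award: $28,240 + $56,480 + $23,400 = $108,120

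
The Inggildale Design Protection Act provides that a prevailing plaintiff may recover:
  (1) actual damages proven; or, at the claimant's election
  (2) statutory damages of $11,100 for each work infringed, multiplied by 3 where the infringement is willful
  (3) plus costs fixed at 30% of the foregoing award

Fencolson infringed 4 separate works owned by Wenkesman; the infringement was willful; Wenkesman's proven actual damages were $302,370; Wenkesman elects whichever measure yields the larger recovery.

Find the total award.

Statutory damages: 4 × $11,100 = $44,400
Trebled: 3 × $44,400 = $133,200
Greater of actual damages ($302,370) or enhanced statutory damages ($133,200): $302,370
Costs: 30% of $302,370 = $90,711
Award plus costs: $302,370 + $90,711 = $393,081

$393,081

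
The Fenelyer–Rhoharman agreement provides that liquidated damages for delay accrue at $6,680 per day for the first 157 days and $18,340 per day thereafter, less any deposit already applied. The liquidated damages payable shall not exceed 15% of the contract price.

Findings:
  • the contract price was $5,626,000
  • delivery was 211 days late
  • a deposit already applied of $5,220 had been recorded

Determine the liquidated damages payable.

$843,900

First 157 days: 157 × $6,680 = $1,048,760
Remaining days: (211 − 157) × $18,340 = $990,360
Accrued per-day damages: $1,048,760 + $990,360 = $2,039,120
Less deposit already applied: $2,039,120 − $5,220 = $2,033,900
Cap: 15% of $5,626,000 = $843,900
Cap at $843,900: $2,033,900 exceeds the cap → $843,900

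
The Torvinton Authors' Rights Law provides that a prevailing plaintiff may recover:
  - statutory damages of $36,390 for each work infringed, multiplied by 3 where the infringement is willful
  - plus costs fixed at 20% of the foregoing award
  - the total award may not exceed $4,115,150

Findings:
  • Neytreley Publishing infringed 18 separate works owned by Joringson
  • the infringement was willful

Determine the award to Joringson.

Statutory damages: 18 × $36,390 = $655,020
Trebled: 3 × $655,020 = $1,965,060
Costs: 20% of $1,965,060 = $393,012
Award plus costs: $1,965,060 + $393,012 = $2,358,072
Cap at $4,115,150: $2,358,072 is within the cap, no reduction.

$2,358,072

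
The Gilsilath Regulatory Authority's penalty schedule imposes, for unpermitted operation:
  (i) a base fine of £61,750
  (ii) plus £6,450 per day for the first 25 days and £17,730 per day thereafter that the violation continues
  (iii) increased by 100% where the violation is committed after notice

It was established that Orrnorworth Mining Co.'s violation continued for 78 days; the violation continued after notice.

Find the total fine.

First 25 days: 25 × £6,450 = £161,250
Remaining days: (78 − 25) × £17,730 = £939,690
Per-day component: £161,250 + £939,690 = £1,100,940
Base plus per-day: £61,750 + £1,100,940 = £1,162,690
Enhancement: 100% of £1,162,690 = £1,162,690
Enhanced fine: £1,162,690 + £1,162,690 = £2,325,380

£2,325,380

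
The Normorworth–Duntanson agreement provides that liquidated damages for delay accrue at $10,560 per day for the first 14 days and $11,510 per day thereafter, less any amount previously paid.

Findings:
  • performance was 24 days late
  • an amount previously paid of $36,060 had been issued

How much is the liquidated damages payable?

First 14 days: 14 × $10,560 = $147,840
Remaining days: (24 − 14) × $11,510 = $115,100
Accrued per-day damages: $147,840 + $115,100 = $262,940
Less amount previously paid: $262,940 − $36,060 = $226,880

$226,880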